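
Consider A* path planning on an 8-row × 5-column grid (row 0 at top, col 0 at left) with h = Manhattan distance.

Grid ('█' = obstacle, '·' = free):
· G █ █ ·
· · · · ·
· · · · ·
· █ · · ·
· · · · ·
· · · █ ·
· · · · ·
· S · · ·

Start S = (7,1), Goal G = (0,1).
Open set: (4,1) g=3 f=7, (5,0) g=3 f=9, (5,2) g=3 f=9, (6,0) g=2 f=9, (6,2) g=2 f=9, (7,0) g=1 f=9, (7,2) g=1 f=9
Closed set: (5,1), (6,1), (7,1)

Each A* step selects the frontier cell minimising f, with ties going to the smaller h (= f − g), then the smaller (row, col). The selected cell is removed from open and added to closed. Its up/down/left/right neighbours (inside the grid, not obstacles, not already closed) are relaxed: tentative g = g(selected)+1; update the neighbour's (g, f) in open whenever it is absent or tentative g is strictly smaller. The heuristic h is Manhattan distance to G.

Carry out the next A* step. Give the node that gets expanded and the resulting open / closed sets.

expanded=(4,1); open=[(4,0) g=4 f=9, (4,2) g=4 f=9, (5,0) g=3 f=9, (5,2) g=3 f=9, (6,0) g=2 f=9, (6,2) g=2 f=9, (7,0) g=1 f=9, (7,2) g=1 f=9]; closed=[(4,1), (5,1), (6,1), (7,1)]

step 1: expand (4,1) (f=7, h=4) → closed; open now [(4,0) g=4 f=9, (4,2) g=4 f=9, (5,0) g=3 f=9, (5,2) g=3 f=9, (6,0) g=2 f=9, (6,2) g=2 f=9, (7,0) g=1 f=9, (7,2) g=1 f=9]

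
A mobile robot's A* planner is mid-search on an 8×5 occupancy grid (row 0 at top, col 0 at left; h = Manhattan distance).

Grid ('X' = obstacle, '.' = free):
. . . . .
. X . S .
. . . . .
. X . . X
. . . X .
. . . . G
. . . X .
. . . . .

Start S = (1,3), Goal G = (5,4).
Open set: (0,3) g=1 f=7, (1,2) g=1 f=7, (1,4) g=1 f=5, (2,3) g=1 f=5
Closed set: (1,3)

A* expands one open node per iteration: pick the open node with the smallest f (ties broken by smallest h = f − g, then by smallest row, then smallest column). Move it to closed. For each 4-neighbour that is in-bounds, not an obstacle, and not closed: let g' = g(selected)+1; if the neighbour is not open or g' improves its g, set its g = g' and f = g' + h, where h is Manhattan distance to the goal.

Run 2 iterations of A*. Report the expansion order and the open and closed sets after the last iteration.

step 1: expand (1,4) (f=5, h=4) → closed; open now [(0,3) g=1 f=7, (0,4) g=2 f=7, (1,2) g=1 f=7, (2,3) g=1 f=5, (2,4) g=2 f=5]
step 2: expand (2,4) (f=5, h=3) → closed; open now [(0,3) g=1 f=7, (0,4) g=2 f=7, (1,2) g=1 f=7, (2,3) g=1 f=5]

order=[(1,4) → (2,4)]; open=[(0,3) g=1 f=7, (0,4) g=2 f=7, (1,2) g=1 f=7, (2,3) g=1 f=5]; closed=[(1,3), (1,4), (2,4)]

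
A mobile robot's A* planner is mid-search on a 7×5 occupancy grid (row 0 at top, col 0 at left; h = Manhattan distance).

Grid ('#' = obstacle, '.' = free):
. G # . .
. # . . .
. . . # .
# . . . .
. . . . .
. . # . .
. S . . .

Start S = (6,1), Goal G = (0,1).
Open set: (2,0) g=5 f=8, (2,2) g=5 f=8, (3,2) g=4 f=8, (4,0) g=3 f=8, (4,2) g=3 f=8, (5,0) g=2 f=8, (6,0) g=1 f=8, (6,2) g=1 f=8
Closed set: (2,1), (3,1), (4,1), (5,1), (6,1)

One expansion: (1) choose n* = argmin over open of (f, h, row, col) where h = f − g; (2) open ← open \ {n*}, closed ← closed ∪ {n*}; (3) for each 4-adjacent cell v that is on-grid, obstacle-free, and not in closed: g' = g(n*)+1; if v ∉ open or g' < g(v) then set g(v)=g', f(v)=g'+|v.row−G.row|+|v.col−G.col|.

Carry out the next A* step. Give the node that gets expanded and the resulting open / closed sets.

expanded=(2,0); open=[(1,0) g=6 f=8, (2,2) g=5 f=8, (3,2) g=4 f=8, (4,0) g=3 f=8, (4,2) g=3 f=8, (5,0) g=2 f=8, (6,0) g=1 f=8, (6,2) g=1 f=8]; closed=[(2,0), (2,1), (3,1), (4,1), (5,1), (6,1)]

step 1: expand (2,0) (f=8, h=3) → closed; open now [(1,0) g=6 f=8, (2,2) g=5 f=8, (3,2) g=4 f=8, (4,0) g=3 f=8, (4,2) g=3 f=8, (5,0) g=2 f=8, (6,0) g=1 f=8, (6,2) g=1 f=8]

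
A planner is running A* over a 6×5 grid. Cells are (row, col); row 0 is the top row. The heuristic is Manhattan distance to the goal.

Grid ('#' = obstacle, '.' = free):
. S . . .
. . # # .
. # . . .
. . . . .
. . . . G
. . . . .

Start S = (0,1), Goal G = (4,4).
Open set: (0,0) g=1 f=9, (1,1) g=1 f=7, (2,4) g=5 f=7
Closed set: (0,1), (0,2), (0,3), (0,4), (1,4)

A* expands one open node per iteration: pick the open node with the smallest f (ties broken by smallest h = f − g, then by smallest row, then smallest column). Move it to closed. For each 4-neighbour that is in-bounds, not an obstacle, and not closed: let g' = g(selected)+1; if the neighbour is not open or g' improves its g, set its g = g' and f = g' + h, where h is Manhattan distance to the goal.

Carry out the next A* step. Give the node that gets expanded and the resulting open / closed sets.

expanded=(2,4); open=[(0,0) g=1 f=9, (1,1) g=1 f=7, (2,3) g=6 f=9, (3,4) g=6 f=7]; closed=[(0,1), (0,2), (0,3), (0,4), (1,4), (2,4)]

step 1: expand (2,4) (f=7, h=2) → closed; open now [(0,0) g=1 f=9, (1,1) g=1 f=7, (2,3) g=6 f=9, (3,4) g=6 f=7]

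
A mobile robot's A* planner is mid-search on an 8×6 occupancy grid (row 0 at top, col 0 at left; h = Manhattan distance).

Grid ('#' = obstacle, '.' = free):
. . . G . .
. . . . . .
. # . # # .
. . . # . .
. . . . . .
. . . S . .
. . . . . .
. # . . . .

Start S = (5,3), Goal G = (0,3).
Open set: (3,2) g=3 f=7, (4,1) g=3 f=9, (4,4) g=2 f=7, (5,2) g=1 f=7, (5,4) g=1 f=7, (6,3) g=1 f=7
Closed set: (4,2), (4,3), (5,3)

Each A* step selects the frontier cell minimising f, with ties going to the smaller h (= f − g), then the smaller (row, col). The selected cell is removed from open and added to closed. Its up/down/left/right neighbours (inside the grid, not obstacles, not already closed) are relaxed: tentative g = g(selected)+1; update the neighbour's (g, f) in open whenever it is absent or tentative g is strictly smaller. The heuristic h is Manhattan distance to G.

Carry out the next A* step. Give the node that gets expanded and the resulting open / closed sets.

step 1: expand (3,2) (f=7, h=4) → closed; open now [(2,2) g=4 f=7, (3,1) g=4 f=9, (4,1) g=3 f=9, (4,4) g=2 f=7, (5,2) g=1 f=7, (5,4) g=1 f=7, (6,3) g=1 f=7]

expanded=(3,2); open=[(2,2) g=4 f=7, (3,1) g=4 f=9, (4,1) g=3 f=9, (4,4) g=2 f=7, (5,2) g=1 f=7, (5,4) g=1 f=7, (6,3) g=1 f=7]; closed=[(3,2), (4,2), (4,3), (5,3)]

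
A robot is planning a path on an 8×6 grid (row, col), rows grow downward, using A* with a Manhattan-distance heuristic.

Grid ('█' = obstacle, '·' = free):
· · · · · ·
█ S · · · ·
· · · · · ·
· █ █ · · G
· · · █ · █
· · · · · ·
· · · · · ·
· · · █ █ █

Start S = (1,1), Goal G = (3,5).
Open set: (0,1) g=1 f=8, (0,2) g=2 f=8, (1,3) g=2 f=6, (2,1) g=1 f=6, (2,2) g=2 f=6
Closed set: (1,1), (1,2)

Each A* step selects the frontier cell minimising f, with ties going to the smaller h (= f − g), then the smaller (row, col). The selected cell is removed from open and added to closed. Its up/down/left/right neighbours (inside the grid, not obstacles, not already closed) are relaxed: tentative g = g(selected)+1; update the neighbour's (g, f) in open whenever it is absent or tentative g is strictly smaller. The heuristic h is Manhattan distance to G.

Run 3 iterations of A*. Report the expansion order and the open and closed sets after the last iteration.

step 1: expand (1,3) (f=6, h=4) → closed; open now [(0,1) g=1 f=8, (0,2) g=2 f=8, (0,3) g=3 f=8, (1,4) g=3 f=6, (2,1) g=1 f=6, (2,2) g=2 f=6, (2,3) g=3 f=6]
step 2: expand (1,4) (f=6, h=3) → closed; open now [(0,1) g=1 f=8, (0,2) g=2 f=8, (0,3) g=3 f=8, (0,4) g=4 f=8, (1,5) g=4 f=6, (2,1) g=1 f=6, (2,2) g=2 f=6, (2,3) g=3 f=6, (2,4) g=4 f=6]
step 3: expand (1,5) (f=6, h=2) → closed; open now [(0,1) g=1 f=8, (0,2) g=2 f=8, (0,3) g=3 f=8, (0,4) g=4 f=8, (0,5) g=5 f=8, (2,1) g=1 f=6, (2,2) g=2 f=6, (2,3) g=3 f=6, (2,4) g=4 f=6, (2,5) g=5 f=6]

order=[(1,3) → (1,4) → (1,5)]; open=[(0,1) g=1 f=8, (0,2) g=2 f=8, (0,3) g=3 f=8, (0,4) g=4 f=8, (0,5) g=5 f=8, (2,1) g=1 f=6, (2,2) g=2 f=6, (2,3) g=3 f=6, (2,4) g=4 f=6, (2,5) g=5 f=6]; closed=[(1,1), (1,2), (1,3), (1,4), (1,5)]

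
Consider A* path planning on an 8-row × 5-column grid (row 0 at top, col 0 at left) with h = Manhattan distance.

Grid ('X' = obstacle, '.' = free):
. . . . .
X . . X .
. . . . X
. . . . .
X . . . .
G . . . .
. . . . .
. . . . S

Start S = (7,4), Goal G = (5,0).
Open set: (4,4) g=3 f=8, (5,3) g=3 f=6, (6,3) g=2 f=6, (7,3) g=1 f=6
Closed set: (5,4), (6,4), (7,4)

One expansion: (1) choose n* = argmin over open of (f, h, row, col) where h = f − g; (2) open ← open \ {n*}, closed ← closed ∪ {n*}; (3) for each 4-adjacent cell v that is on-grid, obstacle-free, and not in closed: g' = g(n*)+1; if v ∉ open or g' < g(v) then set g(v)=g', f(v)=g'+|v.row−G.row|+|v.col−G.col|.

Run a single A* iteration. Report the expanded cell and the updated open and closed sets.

step 1: expand (5,3) (f=6, h=3) → closed; open now [(4,3) g=4 f=8, (4,4) g=3 f=8, (5,2) g=4 f=6, (6,3) g=2 f=6, (7,3) g=1 f=6]

expanded=(5,3); open=[(4,3) g=4 f=8, (4,4) g=3 f=8, (5,2) g=4 f=6, (6,3) g=2 f=6, (7,3) g=1 f=6]; closed=[(5,3), (5,4), (6,4), (7,4)]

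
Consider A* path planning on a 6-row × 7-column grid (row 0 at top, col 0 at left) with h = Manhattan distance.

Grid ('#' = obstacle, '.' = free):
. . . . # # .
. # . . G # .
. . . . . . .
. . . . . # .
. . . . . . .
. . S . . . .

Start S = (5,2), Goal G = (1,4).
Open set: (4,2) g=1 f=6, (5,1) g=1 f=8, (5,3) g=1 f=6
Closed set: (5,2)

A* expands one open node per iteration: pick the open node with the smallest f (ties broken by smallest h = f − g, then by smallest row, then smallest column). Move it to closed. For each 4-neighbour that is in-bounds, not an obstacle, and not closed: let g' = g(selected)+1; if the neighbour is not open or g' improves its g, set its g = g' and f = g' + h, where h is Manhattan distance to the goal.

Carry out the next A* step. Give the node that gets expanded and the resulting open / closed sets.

expanded=(4,2); open=[(3,2) g=2 f=6, (4,1) g=2 f=8, (4,3) g=2 f=6, (5,1) g=1 f=8, (5,3) g=1 f=6]; closed=[(4,2), (5,2)]

step 1: expand (4,2) (f=6, h=5) → closed; open now [(3,2) g=2 f=6, (4,1) g=2 f=8, (4,3) g=2 f=6, (5,1) g=1 f=8, (5,3) g=1 f=6]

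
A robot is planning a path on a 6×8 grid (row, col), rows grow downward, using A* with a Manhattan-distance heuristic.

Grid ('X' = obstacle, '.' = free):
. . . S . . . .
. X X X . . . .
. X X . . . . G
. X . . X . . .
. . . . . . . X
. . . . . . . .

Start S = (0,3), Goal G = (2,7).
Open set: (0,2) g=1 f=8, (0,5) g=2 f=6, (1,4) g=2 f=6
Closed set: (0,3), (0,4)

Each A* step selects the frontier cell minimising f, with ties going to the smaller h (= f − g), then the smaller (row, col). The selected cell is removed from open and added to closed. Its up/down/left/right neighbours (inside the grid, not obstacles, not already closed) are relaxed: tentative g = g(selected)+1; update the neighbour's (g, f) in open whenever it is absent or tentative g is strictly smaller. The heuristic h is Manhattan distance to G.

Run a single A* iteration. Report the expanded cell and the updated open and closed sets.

expanded=(0,5); open=[(0,2) g=1 f=8, (0,6) g=3 f=6, (1,4) g=2 f=6, (1,5) g=3 f=6]; closed=[(0,3), (0,4), (0,5)]

step 1: expand (0,5) (f=6, h=4) → closed; open now [(0,2) g=1 f=8, (0,6) g=3 f=6, (1,4) g=2 f=6, (1,5) g=3 f=6]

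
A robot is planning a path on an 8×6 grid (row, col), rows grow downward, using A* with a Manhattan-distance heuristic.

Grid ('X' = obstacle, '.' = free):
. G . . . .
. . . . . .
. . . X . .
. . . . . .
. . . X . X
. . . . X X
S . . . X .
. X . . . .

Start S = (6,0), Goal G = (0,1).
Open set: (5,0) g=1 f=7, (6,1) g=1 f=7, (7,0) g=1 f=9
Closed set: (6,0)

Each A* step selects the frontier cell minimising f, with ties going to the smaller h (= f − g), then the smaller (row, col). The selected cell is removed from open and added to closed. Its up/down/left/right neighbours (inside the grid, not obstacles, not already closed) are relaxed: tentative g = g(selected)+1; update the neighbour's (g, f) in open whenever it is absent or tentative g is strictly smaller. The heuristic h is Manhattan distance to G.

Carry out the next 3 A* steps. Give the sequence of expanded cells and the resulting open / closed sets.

step 1: expand (5,0) (f=7, h=6) → closed; open now [(4,0) g=2 f=7, (5,1) g=2 f=7, (6,1) g=1 f=7, (7,0) g=1 f=9]
step 2: expand (4,0) (f=7, h=5) → closed; open now [(3,0) g=3 f=7, (4,1) g=3 f=7, (5,1) g=2 f=7, (6,1) g=1 f=7, (7,0) g=1 f=9]
step 3: expand (3,0) (f=7, h=4) → closed; open now [(2,0) g=4 f=7, (3,1) g=4 f=7, (4,1) g=3 f=7, (5,1) g=2 f=7, (6,1) g=1 f=7, (7,0) g=1 f=9]

order=[(5,0) → (4,0) → (3,0)]; open=[(2,0) g=4 f=7, (3,1) g=4 f=7, (4,1) g=3 f=7, (5,1) g=2 f=7, (6,1) g=1 f=7, (7,0) g=1 f=9]; closed=[(3,0), (4,0), (5,0), (6,0)]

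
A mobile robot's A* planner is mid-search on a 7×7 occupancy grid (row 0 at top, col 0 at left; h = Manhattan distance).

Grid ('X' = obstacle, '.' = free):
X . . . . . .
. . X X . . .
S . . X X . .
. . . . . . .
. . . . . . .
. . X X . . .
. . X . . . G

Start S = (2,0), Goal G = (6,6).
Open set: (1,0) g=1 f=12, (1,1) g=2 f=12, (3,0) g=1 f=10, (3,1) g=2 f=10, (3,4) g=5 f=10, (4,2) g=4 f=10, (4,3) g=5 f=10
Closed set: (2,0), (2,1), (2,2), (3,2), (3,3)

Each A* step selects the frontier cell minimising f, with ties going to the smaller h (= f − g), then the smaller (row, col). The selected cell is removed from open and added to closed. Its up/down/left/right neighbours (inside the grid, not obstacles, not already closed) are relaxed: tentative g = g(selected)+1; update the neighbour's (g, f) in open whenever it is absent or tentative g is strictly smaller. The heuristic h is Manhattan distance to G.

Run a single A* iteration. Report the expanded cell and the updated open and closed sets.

expanded=(3,4); open=[(1,0) g=1 f=12, (1,1) g=2 f=12, (3,0) g=1 f=10, (3,1) g=2 f=10, (3,5) g=6 f=10, (4,2) g=4 f=10, (4,3) g=5 f=10, (4,4) g=6 f=10]; closed=[(2,0), (2,1), (2,2), (3,2), (3,3), (3,4)]

step 1: expand (3,4) (f=10, h=5) → closed; open now [(1,0) g=1 f=12, (1,1) g=2 f=12, (3,0) g=1 f=10, (3,1) g=2 f=10, (3,5) g=6 f=10, (4,2) g=4 f=10, (4,3) g=5 f=10, (4,4) g=6 f=10]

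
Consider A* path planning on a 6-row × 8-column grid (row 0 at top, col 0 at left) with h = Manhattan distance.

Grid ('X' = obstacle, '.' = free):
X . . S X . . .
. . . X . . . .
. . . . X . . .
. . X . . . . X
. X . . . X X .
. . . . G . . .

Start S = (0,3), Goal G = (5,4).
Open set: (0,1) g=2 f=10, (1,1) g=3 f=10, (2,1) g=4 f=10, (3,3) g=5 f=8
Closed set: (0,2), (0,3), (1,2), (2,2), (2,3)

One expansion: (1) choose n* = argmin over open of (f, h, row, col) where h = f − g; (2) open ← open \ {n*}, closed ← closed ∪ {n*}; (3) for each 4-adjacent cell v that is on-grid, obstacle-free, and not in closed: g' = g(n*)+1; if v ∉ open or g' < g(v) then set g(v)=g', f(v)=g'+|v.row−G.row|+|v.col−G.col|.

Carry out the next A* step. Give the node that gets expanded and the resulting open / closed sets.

step 1: expand (3,3) (f=8, h=3) → closed; open now [(0,1) g=2 f=10, (1,1) g=3 f=10, (2,1) g=4 f=10, (3,4) g=6 f=8, (4,3) g=6 f=8]

expanded=(3,3); open=[(0,1) g=2 f=10, (1,1) g=3 f=10, (2,1) g=4 f=10, (3,4) g=6 f=8, (4,3) g=6 f=8]; closed=[(0,2), (0,3), (1,2), (2,2), (2,3), (3,3)]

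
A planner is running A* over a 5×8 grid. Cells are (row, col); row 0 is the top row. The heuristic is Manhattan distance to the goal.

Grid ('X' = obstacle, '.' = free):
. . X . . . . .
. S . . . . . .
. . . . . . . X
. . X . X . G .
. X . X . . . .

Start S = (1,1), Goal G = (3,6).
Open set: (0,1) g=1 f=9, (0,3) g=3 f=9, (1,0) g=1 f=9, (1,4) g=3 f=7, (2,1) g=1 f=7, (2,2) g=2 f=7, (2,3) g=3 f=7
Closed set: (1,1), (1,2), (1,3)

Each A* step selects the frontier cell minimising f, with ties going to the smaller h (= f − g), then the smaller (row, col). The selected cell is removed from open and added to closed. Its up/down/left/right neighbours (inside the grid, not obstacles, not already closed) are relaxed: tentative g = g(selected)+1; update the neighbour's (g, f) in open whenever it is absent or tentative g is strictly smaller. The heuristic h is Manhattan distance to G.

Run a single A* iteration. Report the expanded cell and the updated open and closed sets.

step 1: expand (1,4) (f=7, h=4) → closed; open now [(0,1) g=1 f=9, (0,3) g=3 f=9, (0,4) g=4 f=9, (1,0) g=1 f=9, (1,5) g=4 f=7, (2,1) g=1 f=7, (2,2) g=2 f=7, (2,3) g=3 f=7, (2,4) g=4 f=7]

expanded=(1,4); open=[(0,1) g=1 f=9, (0,3) g=3 f=9, (0,4) g=4 f=9, (1,0) g=1 f=9, (1,5) g=4 f=7, (2,1) g=1 f=7, (2,2) g=2 f=7, (2,3) g=3 f=7, (2,4) g=4 f=7]; closed=[(1,1), (1,2), (1,3), (1,4)]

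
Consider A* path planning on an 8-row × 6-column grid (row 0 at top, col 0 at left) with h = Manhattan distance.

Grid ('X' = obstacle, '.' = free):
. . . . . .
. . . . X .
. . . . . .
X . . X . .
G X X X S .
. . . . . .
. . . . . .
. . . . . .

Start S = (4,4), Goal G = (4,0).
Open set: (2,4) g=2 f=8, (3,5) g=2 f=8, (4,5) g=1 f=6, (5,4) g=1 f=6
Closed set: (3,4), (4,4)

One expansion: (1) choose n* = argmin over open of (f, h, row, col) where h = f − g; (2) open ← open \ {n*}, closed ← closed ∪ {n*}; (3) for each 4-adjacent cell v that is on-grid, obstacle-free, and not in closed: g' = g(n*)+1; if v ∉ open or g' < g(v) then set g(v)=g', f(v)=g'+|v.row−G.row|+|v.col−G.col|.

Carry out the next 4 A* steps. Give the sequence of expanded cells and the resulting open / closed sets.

step 1: expand (4,5) (f=6, h=5) → closed; open now [(2,4) g=2 f=8, (3,5) g=2 f=8, (5,4) g=1 f=6, (5,5) g=2 f=8]
step 2: expand (5,4) (f=6, h=5) → closed; open now [(2,4) g=2 f=8, (3,5) g=2 f=8, (5,3) g=2 f=6, (5,5) g=2 f=8, (6,4) g=2 f=8]
step 3: expand (5,3) (f=6, h=4) → closed; open now [(2,4) g=2 f=8, (3,5) g=2 f=8, (5,2) g=3 f=6, (5,5) g=2 f=8, (6,3) g=3 f=8, (6,4) g=2 f=8]
step 4: expand (5,2) (f=6, h=3) → closed; open now [(2,4) g=2 f=8, (3,5) g=2 f=8, (5,1) g=4 f=6, (5,5) g=2 f=8, (6,2) g=4 f=8, (6,3) g=3 f=8, (6,4) g=2 f=8]

order=[(4,5) → (5,4) → (5,3) → (5,2)]; open=[(2,4) g=2 f=8, (3,5) g=2 f=8, (5,1) g=4 f=6, (5,5) g=2 f=8, (6,2) g=4 f=8, (6,3) g=3 f=8, (6,4) g=2 f=8]; closed=[(3,4), (4,4), (4,5), (5,2), (5,3), (5,4)]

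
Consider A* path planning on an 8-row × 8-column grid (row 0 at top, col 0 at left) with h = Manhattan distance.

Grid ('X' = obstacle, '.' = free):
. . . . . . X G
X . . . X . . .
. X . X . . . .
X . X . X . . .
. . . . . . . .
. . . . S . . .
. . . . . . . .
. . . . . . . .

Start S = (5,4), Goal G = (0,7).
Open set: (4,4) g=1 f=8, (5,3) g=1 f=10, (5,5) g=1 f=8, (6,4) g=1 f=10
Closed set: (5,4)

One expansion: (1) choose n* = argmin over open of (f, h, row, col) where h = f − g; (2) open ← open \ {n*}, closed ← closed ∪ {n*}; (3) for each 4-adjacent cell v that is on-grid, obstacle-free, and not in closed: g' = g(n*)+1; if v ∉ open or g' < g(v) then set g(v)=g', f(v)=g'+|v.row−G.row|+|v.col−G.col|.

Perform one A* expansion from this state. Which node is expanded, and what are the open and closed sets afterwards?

step 1: expand (4,4) (f=8, h=7) → closed; open now [(4,3) g=2 f=10, (4,5) g=2 f=8, (5,3) g=1 f=10, (5,5) g=1 f=8, (6,4) g=1 f=10]

expanded=(4,4); open=[(4,3) g=2 f=10, (4,5) g=2 f=8, (5,3) g=1 f=10, (5,5) g=1 f=8, (6,4) g=1 f=10]; closed=[(4,4), (5,4)]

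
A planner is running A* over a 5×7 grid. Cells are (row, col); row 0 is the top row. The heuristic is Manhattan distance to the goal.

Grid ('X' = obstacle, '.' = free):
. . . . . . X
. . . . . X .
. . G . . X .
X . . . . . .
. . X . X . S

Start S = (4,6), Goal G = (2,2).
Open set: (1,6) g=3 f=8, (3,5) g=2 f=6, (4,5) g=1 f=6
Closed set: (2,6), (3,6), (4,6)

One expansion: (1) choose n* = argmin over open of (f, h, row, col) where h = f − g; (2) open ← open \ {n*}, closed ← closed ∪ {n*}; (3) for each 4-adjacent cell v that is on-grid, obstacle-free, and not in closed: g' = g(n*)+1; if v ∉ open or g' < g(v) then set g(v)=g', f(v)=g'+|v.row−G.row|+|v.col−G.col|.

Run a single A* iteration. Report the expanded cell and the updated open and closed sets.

expanded=(3,5); open=[(1,6) g=3 f=8, (3,4) g=3 f=6, (4,5) g=1 f=6]; closed=[(2,6), (3,5), (3,6), (4,6)]

step 1: expand (3,5) (f=6, h=4) → closed; open now [(1,6) g=3 f=8, (3,4) g=3 f=6, (4,5) g=1 f=6]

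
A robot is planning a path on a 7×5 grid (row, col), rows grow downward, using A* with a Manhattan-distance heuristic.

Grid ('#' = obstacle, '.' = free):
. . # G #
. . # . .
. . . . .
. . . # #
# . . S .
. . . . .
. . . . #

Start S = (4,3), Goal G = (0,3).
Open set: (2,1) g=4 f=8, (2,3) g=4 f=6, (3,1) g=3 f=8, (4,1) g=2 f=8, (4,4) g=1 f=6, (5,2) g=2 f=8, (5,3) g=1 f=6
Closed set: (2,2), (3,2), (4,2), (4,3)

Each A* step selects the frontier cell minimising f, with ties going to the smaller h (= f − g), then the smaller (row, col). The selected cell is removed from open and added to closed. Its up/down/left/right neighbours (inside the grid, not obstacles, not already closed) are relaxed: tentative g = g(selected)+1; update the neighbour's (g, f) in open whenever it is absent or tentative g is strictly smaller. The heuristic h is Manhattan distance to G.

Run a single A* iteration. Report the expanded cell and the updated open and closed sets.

expanded=(2,3); open=[(1,3) g=5 f=6, (2,1) g=4 f=8, (2,4) g=5 f=8, (3,1) g=3 f=8, (4,1) g=2 f=8, (4,4) g=1 f=6, (5,2) g=2 f=8, (5,3) g=1 f=6]; closed=[(2,2), (2,3), (3,2), (4,2), (4,3)]

step 1: expand (2,3) (f=6, h=2) → closed; open now [(1,3) g=5 f=6, (2,1) g=4 f=8, (2,4) g=5 f=8, (3,1) g=3 f=8, (4,1) g=2 f=8, (4,4) g=1 f=6, (5,2) g=2 f=8, (5,3) g=1 f=6]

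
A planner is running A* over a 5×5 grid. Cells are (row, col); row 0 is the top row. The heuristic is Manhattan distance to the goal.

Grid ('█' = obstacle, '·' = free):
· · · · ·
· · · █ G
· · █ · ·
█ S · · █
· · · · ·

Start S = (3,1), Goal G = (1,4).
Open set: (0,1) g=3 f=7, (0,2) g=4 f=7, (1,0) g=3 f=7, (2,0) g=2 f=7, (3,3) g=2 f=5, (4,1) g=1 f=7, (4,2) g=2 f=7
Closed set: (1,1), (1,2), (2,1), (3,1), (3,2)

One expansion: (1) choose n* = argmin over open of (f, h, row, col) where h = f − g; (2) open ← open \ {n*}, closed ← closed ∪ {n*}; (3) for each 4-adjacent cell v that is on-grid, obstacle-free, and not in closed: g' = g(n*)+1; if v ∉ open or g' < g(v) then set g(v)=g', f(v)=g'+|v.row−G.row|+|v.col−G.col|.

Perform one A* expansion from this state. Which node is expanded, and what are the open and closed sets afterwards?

step 1: expand (3,3) (f=5, h=3) → closed; open now [(0,1) g=3 f=7, (0,2) g=4 f=7, (1,0) g=3 f=7, (2,0) g=2 f=7, (2,3) g=3 f=5, (4,1) g=1 f=7, (4,2) g=2 f=7, (4,3) g=3 f=7]

expanded=(3,3); open=[(0,1) g=3 f=7, (0,2) g=4 f=7, (1,0) g=3 f=7, (2,0) g=2 f=7, (2,3) g=3 f=5, (4,1) g=1 f=7, (4,2) g=2 f=7, (4,3) g=3 f=7]; closed=[(1,1), (1,2), (2,1), (3,1), (3,2), (3,3)]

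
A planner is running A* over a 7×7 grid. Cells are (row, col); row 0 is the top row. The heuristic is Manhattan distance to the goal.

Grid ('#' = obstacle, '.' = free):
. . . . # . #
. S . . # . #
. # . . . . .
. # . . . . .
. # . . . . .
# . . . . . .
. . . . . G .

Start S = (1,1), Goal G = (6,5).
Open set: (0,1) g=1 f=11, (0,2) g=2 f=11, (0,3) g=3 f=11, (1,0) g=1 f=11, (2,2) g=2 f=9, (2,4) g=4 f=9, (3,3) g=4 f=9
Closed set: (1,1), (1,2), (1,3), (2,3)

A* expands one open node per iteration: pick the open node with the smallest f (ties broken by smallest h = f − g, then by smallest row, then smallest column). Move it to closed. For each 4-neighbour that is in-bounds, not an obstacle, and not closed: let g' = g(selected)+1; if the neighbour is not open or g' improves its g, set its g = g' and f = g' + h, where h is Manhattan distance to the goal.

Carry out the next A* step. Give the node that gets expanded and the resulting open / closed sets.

expanded=(2,4); open=[(0,1) g=1 f=11, (0,2) g=2 f=11, (0,3) g=3 f=11, (1,0) g=1 f=11, (2,2) g=2 f=9, (2,5) g=5 f=9, (3,3) g=4 f=9, (3,4) g=5 f=9]; closed=[(1,1), (1,2), (1,3), (2,3), (2,4)]

step 1: expand (2,4) (f=9, h=5) → closed; open now [(0,1) g=1 f=11, (0,2) g=2 f=11, (0,3) g=3 f=11, (1,0) g=1 f=11, (2,2) g=2 f=9, (2,5) g=5 f=9, (3,3) g=4 f=9, (3,4) g=5 f=9]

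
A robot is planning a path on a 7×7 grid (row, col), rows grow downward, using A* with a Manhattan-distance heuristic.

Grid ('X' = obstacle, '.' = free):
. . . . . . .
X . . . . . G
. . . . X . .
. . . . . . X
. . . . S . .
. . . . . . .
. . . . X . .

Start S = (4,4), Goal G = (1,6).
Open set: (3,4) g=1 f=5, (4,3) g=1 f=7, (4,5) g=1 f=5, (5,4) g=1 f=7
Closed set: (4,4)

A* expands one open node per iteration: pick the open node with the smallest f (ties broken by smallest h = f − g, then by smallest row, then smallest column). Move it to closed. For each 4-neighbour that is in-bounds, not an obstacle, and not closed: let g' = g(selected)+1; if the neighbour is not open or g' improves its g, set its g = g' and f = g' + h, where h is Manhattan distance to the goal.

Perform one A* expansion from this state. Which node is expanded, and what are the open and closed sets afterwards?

step 1: expand (3,4) (f=5, h=4) → closed; open now [(3,3) g=2 f=7, (3,5) g=2 f=5, (4,3) g=1 f=7, (4,5) g=1 f=5, (5,4) g=1 f=7]

expanded=(3,4); open=[(3,3) g=2 f=7, (3,5) g=2 f=5, (4,3) g=1 f=7, (4,5) g=1 f=5, (5,4) g=1 f=7]; closed=[(3,4), (4,4)]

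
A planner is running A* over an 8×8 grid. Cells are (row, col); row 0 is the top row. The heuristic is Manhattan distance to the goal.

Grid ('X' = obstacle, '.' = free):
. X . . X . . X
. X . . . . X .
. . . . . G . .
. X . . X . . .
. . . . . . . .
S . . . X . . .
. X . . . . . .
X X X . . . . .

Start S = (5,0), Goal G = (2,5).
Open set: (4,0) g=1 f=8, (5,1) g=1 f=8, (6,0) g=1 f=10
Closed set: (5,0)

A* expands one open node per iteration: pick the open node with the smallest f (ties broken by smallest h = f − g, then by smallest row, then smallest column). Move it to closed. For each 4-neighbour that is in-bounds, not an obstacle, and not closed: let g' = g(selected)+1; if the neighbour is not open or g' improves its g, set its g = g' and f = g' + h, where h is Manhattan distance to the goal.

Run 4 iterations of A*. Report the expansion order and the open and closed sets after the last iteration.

step 1: expand (4,0) (f=8, h=7) → closed; open now [(3,0) g=2 f=8, (4,1) g=2 f=8, (5,1) g=1 f=8, (6,0) g=1 f=10]
step 2: expand (3,0) (f=8, h=6) → closed; open now [(2,0) g=3 f=8, (4,1) g=2 f=8, (5,1) g=1 f=8, (6,0) g=1 f=10]
step 3: expand (2,0) (f=8, h=5) → closed; open now [(1,0) g=4 f=10, (2,1) g=4 f=8, (4,1) g=2 f=8, (5,1) g=1 f=8, (6,0) g=1 f=10]
step 4: expand (2,1) (f=8, h=4) → closed; open now [(1,0) g=4 f=10, (2,2) g=5 f=8, (4,1) g=2 f=8, (5,1) g=1 f=8, (6,0) g=1 f=10]

order=[(4,0) → (3,0) → (2,0) → (2,1)]; open=[(1,0) g=4 f=10, (2,2) g=5 f=8, (4,1) g=2 f=8, (5,1) g=1 f=8, (6,0) g=1 f=10]; closed=[(2,0), (2,1), (3,0), (4,0), (5,0)]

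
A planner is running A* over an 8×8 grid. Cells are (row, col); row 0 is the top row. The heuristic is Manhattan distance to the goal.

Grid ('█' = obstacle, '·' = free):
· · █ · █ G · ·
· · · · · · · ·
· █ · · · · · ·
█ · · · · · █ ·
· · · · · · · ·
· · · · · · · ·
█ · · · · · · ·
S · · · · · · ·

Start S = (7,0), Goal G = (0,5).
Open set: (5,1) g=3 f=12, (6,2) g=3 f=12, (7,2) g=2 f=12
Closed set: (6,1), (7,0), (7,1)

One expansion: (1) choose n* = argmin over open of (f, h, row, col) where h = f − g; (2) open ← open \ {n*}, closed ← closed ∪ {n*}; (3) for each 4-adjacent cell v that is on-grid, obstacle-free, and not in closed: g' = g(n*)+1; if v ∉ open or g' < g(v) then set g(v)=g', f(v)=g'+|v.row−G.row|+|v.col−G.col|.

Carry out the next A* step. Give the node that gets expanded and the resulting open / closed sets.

expanded=(5,1); open=[(4,1) g=4 f=12, (5,0) g=4 f=14, (5,2) g=4 f=12, (6,2) g=3 f=12, (7,2) g=2 f=12]; closed=[(5,1), (6,1), (7,0), (7,1)]

step 1: expand (5,1) (f=12, h=9) → closed; open now [(4,1) g=4 f=12, (5,0) g=4 f=14, (5,2) g=4 f=12, (6,2) g=3 f=12, (7,2) g=2 f=12]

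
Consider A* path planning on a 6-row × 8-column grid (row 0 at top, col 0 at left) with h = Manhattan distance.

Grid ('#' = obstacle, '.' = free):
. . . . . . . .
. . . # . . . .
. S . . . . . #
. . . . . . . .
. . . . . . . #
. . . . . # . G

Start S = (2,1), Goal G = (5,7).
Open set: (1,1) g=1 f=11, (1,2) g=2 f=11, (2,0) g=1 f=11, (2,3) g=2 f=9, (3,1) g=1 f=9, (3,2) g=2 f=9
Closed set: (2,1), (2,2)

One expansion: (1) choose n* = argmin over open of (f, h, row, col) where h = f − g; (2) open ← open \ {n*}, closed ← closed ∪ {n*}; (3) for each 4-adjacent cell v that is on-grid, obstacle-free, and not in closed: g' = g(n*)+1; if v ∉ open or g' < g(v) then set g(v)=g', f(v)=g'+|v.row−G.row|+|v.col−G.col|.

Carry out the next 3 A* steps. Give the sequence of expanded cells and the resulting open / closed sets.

step 1: expand (2,3) (f=9, h=7) → closed; open now [(1,1) g=1 f=11, (1,2) g=2 f=11, (2,0) g=1 f=11, (2,4) g=3 f=9, (3,1) g=1 f=9, (3,2) g=2 f=9, (3,3) g=3 f=9]
step 2: expand (2,4) (f=9, h=6) → closed; open now [(1,1) g=1 f=11, (1,2) g=2 f=11, (1,4) g=4 f=11, (2,0) g=1 f=11, (2,5) g=4 f=9, (3,1) g=1 f=9, (3,2) g=2 f=9, (3,3) g=3 f=9, (3,4) g=4 f=9]
step 3: expand (2,5) (f=9, h=5) → closed; open now [(1,1) g=1 f=11, (1,2) g=2 f=11, (1,4) g=4 f=11, (1,5) g=5 f=11, (2,0) g=1 f=11, (2,6) g=5 f=9, (3,1) g=1 f=9, (3,2) g=2 f=9, (3,3) g=3 f=9, (3,4) g=4 f=9, (3,5) g=5 f=9]

order=[(2,3) → (2,4) → (2,5)]; open=[(1,1) g=1 f=11, (1,2) g=2 f=11, (1,4) g=4 f=11, (1,5) g=5 f=11, (2,0) g=1 f=11, (2,6) g=5 f=9, (3,1) g=1 f=9, (3,2) g=2 f=9, (3,3) g=3 f=9, (3,4) g=4 f=9, (3,5) g=5 f=9]; closed=[(2,1), (2,2), (2,3), (2,4), (2,5)]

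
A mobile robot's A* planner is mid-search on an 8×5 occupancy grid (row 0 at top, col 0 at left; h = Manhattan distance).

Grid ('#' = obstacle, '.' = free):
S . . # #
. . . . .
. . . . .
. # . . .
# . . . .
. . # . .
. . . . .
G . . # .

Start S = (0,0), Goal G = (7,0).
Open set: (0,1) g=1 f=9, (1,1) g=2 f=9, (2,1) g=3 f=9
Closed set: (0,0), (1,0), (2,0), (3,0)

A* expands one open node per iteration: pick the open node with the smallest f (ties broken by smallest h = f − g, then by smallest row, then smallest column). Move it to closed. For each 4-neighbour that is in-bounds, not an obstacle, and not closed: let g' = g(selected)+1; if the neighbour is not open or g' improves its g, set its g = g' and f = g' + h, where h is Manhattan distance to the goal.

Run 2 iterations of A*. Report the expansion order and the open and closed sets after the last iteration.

step 1: expand (2,1) (f=9, h=6) → closed; open now [(0,1) g=1 f=9, (1,1) g=2 f=9, (2,2) g=4 f=11]
step 2: expand (1,1) (f=9, h=7) → closed; open now [(0,1) g=1 f=9, (1,2) g=3 f=11, (2,2) g=4 f=11]

order=[(2,1) → (1,1)]; open=[(0,1) g=1 f=9, (1,2) g=3 f=11, (2,2) g=4 f=11]; closed=[(0,0), (1,0), (1,1), (2,0), (2,1), (3,0)]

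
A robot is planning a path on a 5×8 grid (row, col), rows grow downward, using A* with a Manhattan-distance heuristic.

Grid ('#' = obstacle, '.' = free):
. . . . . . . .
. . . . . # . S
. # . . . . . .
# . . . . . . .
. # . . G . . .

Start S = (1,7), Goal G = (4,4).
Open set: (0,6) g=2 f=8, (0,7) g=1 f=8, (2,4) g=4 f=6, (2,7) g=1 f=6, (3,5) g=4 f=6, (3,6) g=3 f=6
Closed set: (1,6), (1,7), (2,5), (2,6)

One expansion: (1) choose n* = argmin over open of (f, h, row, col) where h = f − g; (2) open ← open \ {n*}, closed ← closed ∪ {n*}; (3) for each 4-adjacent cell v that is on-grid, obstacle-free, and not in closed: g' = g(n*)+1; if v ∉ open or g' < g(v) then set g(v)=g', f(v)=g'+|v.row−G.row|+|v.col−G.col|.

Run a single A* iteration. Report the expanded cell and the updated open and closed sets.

step 1: expand (2,4) (f=6, h=2) → closed; open now [(0,6) g=2 f=8, (0,7) g=1 f=8, (1,4) g=5 f=8, (2,3) g=5 f=8, (2,7) g=1 f=6, (3,4) g=5 f=6, (3,5) g=4 f=6, (3,6) g=3 f=6]

expanded=(2,4); open=[(0,6) g=2 f=8, (0,7) g=1 f=8, (1,4) g=5 f=8, (2,3) g=5 f=8, (2,7) g=1 f=6, (3,4) g=5 f=6, (3,5) g=4 f=6, (3,6) g=3 f=6]; closed=[(1,6), (1,7), (2,4), (2,5), (2,6)]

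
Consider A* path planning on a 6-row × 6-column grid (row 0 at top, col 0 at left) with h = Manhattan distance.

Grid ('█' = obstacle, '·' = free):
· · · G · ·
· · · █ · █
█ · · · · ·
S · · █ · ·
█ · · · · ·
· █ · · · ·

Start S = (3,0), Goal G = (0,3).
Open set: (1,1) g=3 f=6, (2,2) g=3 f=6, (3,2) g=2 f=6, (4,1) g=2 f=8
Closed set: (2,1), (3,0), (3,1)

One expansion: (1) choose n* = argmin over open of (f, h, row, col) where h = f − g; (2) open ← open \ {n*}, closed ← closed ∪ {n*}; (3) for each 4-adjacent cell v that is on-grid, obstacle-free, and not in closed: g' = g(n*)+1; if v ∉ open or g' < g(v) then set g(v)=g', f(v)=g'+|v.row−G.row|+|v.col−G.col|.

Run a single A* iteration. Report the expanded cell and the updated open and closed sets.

expanded=(1,1); open=[(0,1) g=4 f=6, (1,0) g=4 f=8, (1,2) g=4 f=6, (2,2) g=3 f=6, (3,2) g=2 f=6, (4,1) g=2 f=8]; closed=[(1,1), (2,1), (3,0), (3,1)]

step 1: expand (1,1) (f=6, h=3) → closed; open now [(0,1) g=4 f=6, (1,0) g=4 f=8, (1,2) g=4 f=6, (2,2) g=3 f=6, (3,2) g=2 f=6, (4,1) g=2 f=8]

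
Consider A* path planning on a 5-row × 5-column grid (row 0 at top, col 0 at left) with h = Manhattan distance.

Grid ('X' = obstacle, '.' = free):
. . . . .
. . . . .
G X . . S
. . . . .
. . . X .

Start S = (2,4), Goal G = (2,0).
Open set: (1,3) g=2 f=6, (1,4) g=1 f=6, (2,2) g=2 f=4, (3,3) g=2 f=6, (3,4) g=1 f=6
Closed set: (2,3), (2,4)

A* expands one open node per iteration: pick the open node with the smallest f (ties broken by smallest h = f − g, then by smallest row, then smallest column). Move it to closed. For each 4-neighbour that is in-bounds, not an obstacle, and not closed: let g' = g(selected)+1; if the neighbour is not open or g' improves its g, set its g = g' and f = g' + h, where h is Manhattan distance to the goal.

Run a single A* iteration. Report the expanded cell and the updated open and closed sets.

step 1: expand (2,2) (f=4, h=2) → closed; open now [(1,2) g=3 f=6, (1,3) g=2 f=6, (1,4) g=1 f=6, (3,2) g=3 f=6, (3,3) g=2 f=6, (3,4) g=1 f=6]

expanded=(2,2); open=[(1,2) g=3 f=6, (1,3) g=2 f=6, (1,4) g=1 f=6, (3,2) g=3 f=6, (3,3) g=2 f=6, (3,4) g=1 f=6]; closed=[(2,2), (2,3), (2,4)]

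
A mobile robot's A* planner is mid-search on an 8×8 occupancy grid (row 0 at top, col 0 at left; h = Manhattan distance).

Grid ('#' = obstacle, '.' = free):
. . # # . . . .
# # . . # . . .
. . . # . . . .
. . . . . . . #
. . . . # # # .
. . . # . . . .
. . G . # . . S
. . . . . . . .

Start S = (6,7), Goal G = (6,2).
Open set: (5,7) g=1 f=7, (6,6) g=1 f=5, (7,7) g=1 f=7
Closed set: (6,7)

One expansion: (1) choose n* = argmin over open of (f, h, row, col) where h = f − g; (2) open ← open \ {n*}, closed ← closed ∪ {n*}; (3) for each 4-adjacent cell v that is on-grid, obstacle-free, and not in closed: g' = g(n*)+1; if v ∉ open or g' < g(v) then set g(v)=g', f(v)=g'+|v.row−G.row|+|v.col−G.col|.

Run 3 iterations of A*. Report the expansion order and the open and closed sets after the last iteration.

step 1: expand (6,6) (f=5, h=4) → closed; open now [(5,6) g=2 f=7, (5,7) g=1 f=7, (6,5) g=2 f=5, (7,6) g=2 f=7, (7,7) g=1 f=7]
step 2: expand (6,5) (f=5, h=3) → closed; open now [(5,5) g=3 f=7, (5,6) g=2 f=7, (5,7) g=1 f=7, (7,5) g=3 f=7, (7,6) g=2 f=7, (7,7) g=1 f=7]
step 3: expand (5,5) (f=7, h=4) → closed; open now [(5,4) g=4 f=7, (5,6) g=2 f=7, (5,7) g=1 f=7, (7,5) g=3 f=7, (7,6) g=2 f=7, (7,7) g=1 f=7]

order=[(6,6) → (6,5) → (5,5)]; open=[(5,4) g=4 f=7, (5,6) g=2 f=7, (5,7) g=1 f=7, (7,5) g=3 f=7, (7,6) g=2 f=7, (7,7) g=1 f=7]; closed=[(5,5), (6,5), (6,6), (6,7)]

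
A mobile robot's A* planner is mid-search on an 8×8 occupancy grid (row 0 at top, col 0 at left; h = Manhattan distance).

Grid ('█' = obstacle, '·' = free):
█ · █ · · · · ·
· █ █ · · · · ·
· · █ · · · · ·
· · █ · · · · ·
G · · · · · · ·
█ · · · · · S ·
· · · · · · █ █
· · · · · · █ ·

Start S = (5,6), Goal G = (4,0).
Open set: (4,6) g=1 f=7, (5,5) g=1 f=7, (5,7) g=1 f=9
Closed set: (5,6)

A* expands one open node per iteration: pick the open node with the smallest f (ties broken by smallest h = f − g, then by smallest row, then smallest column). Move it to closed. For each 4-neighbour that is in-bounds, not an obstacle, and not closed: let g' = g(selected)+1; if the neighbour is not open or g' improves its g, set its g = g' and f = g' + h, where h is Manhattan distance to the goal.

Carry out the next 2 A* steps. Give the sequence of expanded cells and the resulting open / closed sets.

step 1: expand (4,6) (f=7, h=6) → closed; open now [(3,6) g=2 f=9, (4,5) g=2 f=7, (4,7) g=2 f=9, (5,5) g=1 f=7, (5,7) g=1 f=9]
step 2: expand (4,5) (f=7, h=5) → closed; open now [(3,5) g=3 f=9, (3,6) g=2 f=9, (4,4) g=3 f=7, (4,7) g=2 f=9, (5,5) g=1 f=7, (5,7) g=1 f=9]

order=[(4,6) → (4,5)]; open=[(3,5) g=3 f=9, (3,6) g=2 f=9, (4,4) g=3 f=7, (4,7) g=2 f=9, (5,5) g=1 f=7, (5,7) g=1 f=9]; closed=[(4,5), (4,6), (5,6)]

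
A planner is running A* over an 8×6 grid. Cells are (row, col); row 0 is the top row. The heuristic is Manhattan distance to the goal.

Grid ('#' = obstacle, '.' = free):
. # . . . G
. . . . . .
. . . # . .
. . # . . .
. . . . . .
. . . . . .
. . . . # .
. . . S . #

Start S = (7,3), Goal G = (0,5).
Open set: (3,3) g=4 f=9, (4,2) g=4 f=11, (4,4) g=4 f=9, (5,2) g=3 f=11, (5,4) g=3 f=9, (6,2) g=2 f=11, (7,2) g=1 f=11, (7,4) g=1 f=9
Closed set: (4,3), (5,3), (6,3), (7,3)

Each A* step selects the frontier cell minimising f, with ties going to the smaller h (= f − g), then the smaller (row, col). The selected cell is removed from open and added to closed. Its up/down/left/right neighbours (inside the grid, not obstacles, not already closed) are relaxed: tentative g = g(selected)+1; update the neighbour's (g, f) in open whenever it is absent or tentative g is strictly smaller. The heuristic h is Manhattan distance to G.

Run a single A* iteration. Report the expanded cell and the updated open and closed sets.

expanded=(3,3); open=[(3,4) g=5 f=9, (4,2) g=4 f=11, (4,4) g=4 f=9, (5,2) g=3 f=11, (5,4) g=3 f=9, (6,2) g=2 f=11, (7,2) g=1 f=11, (7,4) g=1 f=9]; closed=[(3,3), (4,3), (5,3), (6,3), (7,3)]

step 1: expand (3,3) (f=9, h=5) → closed; open now [(3,4) g=5 f=9, (4,2) g=4 f=11, (4,4) g=4 f=9, (5,2) g=3 f=11, (5,4) g=3 f=9, (6,2) g=2 f=11, (7,2) g=1 f=11, (7,4) g=1 f=9]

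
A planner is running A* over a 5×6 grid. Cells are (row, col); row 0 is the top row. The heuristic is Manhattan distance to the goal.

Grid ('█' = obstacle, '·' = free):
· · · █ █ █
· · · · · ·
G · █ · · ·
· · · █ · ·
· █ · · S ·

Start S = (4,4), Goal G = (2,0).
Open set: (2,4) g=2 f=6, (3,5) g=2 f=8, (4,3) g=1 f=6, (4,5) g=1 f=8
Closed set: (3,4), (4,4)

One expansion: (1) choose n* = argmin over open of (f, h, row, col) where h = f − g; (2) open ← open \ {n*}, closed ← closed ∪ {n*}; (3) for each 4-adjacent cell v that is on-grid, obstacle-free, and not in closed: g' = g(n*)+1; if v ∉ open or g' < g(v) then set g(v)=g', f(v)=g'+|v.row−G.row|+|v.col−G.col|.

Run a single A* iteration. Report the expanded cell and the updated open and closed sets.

step 1: expand (2,4) (f=6, h=4) → closed; open now [(1,4) g=3 f=8, (2,3) g=3 f=6, (2,5) g=3 f=8, (3,5) g=2 f=8, (4,3) g=1 f=6, (4,5) g=1 f=8]

expanded=(2,4); open=[(1,4) g=3 f=8, (2,3) g=3 f=6, (2,5) g=3 f=8, (3,5) g=2 f=8, (4,3) g=1 f=6, (4,5) g=1 f=8]; closed=[(2,4), (3,4), (4,4)]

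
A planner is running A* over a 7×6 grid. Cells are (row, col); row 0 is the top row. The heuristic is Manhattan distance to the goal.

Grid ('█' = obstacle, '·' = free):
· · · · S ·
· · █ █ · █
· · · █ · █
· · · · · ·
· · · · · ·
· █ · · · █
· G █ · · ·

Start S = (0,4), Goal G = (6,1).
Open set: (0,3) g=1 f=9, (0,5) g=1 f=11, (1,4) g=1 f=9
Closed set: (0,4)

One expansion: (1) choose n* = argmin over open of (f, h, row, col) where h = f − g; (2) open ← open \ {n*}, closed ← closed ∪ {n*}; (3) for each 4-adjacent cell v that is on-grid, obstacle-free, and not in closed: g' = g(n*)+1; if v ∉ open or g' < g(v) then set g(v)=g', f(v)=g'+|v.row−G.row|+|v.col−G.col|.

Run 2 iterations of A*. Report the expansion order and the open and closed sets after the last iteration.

step 1: expand (0,3) (f=9, h=8) → closed; open now [(0,2) g=2 f=9, (0,5) g=1 f=11, (1,4) g=1 f=9]
step 2: expand (0,2) (f=9, h=7) → closed; open now [(0,1) g=3 f=9, (0,5) g=1 f=11, (1,4) g=1 f=9]

order=[(0,3) → (0,2)]; open=[(0,1) g=3 f=9, (0,5) g=1 f=11, (1,4) g=1 f=9]; closed=[(0,2), (0,3), (0,4)]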